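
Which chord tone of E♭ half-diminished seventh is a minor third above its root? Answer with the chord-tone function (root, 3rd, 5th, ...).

The chord tones of E♭ half-diminished seventh are E♭–G♭–B𝄫–D♭.
The root is E♭. A minor third above E♭ is G♭.
G♭ is the chord's 3rd.

3rd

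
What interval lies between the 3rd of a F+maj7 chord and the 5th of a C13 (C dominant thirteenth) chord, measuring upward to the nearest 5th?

minor 7th

F+maj7 has A as its 3rd, and C13 (C dominant thirteenth) has G as its 5th.
From A to G: 10 semitones over a seventh = minor.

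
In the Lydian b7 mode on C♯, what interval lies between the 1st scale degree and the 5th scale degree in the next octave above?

Spelling the Lydian b7 mode on C♯: C♯ D♯ E♯ F𝄪 G♯ A♯ B.
So we need the interval from C♯ up to G♯.
From C♯ to G♯ is 19 semitones, exactly the perfect twelfth.

P12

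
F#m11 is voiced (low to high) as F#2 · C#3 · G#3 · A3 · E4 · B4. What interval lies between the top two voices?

perfect fifth

Those voices are E4 and B4.
From E to B is 7 semitones, exactly the perfect fifth.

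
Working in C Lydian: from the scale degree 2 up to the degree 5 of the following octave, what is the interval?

C lydian: C D E F♯ G A B.
So we need the interval from D up to G.
From D to G is 17 semitones, exactly the perfect eleventh.

perfect 11th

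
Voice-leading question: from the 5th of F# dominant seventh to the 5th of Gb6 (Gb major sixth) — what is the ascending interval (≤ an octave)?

diminished 2nd

F# dominant seventh has C# as its 5th, and Gb6 (Gb major sixth) has Db as its 5th.
2 letter names make it a second; at 0 semitones (a whole step narrower than major) the quality is diminished.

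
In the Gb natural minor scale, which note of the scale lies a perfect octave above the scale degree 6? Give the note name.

The scale is Gb Ab Bbb Cb Db Ebb Fb.
The scale degree 6 is Ebb; a perfect octave above that is Ebb — scale degree 6.

Ebb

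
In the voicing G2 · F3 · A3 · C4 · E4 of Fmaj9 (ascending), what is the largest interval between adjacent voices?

Adjacent intervals: G2→F3 = minor seventh; F3→A3 = major third; A3→C4 = minor third; C4→E4 = major third.
The largest is G2 to F3, a minor seventh (10 semitones).

minor seventh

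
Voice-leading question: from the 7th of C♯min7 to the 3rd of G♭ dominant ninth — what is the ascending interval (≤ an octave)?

diminished octave

The 7th of C♯min7 is B; the 3rd of G♭ dominant ninth is B♭.
From B to B♭: 11 semitones over an octave = diminished.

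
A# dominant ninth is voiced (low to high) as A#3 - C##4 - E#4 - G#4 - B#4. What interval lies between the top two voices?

major third

Those voices are G#4 and B#4.
G# up to B# spans 3 letter names and 4 semitones — a major third.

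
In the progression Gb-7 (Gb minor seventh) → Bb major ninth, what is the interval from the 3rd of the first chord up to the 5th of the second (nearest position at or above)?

augmented fifth

The 3rd of Gb-7 (Gb minor seventh) is Bbb; the 5th of Bb major ninth is F.
Bbb up to F is 8 semitones, a half step wider than a perfect fifth, so the interval is augmented.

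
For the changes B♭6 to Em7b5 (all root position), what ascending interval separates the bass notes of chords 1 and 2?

augmented fourth

The roots are B♭ and E.
From B♭ to E: 6 semitones over a fourth = augmented.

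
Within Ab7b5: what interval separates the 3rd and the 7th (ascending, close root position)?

Ab7b5: Ab, C, Ebb, Gb.
The 3rd is C and the 7th is Gb.
5 letter names make it a fifth; at 6 semitones (a half step narrower than perfect) the quality is diminished.

diminished 5th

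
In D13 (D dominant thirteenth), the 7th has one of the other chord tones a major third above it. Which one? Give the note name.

The chord tones of D dominant thirteenth are D, F#, A, C, E, B.
The 7th is C. A major third above C is E.
E is the chord's 9th.

E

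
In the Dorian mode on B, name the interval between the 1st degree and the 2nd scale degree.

major 2nd

Spelling the Dorian mode on B: B C# D E F# G# A.
That puts B below C#.
B up to C# spans 2 letter names and 2 semitones — a major second.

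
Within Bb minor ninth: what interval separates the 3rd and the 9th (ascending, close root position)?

major 7th

The chord tones of Bb minor ninth are Bb-Db-F-Ab-C.
So we need the interval from Db up to C.
Db up to C spans 7 letter names and 11 semitones — a major seventh.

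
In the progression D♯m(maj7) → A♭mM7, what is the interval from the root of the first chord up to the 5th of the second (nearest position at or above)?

d2

D♯m(maj7) has D♯ as its root, and A♭mM7 has E♭ as its 5th.
2 letter names make it a second; at 0 semitones (a whole step narrower than major) the quality is diminished.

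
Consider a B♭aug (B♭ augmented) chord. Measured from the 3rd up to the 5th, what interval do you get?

M3

B♭+: B♭ D F♯.
So we need the interval from D up to F♯.
From D to F♯ is 4 semitones, exactly the major third.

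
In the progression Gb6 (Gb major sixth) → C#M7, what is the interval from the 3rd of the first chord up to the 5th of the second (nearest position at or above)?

The 3rd of Gb6 (Gb major sixth) is Bb; the 5th of C#M7 is G#.
Bb up to G# is 10 semitones, a half step wider than a major sixth, so the interval is augmented.

augmented 6th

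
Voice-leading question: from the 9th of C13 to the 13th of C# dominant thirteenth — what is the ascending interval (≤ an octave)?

augmented fifth

The 9th of C13 is D; the 13th of C# dominant thirteenth is A#.
From D to A#: 8 semitones over a fifth = augmented.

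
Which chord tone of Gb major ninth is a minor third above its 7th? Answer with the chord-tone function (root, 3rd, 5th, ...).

Spelling the chord: Gb, Bb, Db, F, Ab.
The 7th is F. A minor third above F is Ab.
Ab is the chord's 9th.

9th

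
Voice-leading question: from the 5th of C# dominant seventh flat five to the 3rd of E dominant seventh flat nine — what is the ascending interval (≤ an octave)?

augmented 1st

C# dominant seventh flat five has G as its 5th, and E dominant seventh flat nine has G# as its 3rd.
G up to G# is 1 semitone, a half step wider than a perfect unison, so the interval is augmented.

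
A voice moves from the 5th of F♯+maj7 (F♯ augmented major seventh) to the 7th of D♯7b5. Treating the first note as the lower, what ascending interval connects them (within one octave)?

diminished octave

F♯+maj7 (F♯ augmented major seventh) has C𝄪 as its 5th, and D♯7b5 has C♯ as its 7th.
C𝄪 up to C♯ is 11 semitones, a half step narrower than a perfect octave, so the interval is diminished.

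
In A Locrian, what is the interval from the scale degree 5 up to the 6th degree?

A locrian: A B♭ C D E♭ F G.
The scale degree 5 is E♭ and the degree 6 is F.
Counting 2 letters and 2 half steps from E♭ gives a major second.

major 2nd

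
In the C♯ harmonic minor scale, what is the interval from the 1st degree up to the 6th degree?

The scale runs C♯ D♯ E F♯ G♯ A B♯.
That puts C♯ below A.
C♯ up to A is 8 semitones, a half step narrower than a major sixth, so the interval is minor.

minor 6th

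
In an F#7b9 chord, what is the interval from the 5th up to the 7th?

The chord tones of F# dominant seventh flat nine are F#-A#-C#-E-G.
So we need the interval from C# up to E.
From C# to E: 3 semitones over a third = minor.

minor third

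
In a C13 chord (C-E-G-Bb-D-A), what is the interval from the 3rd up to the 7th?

The 3rd is E and the 7th is Bb.
From E to Bb: 6 semitones over a fifth = diminished.

diminished fifth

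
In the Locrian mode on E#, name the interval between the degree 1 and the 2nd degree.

Spelling the Locrian mode on E#: E# F# G# A# B C# D#.
So we need the interval from E# up to F#.
2 letter names make it a second; at 1 semitone (a half step narrower than major) the quality is minor.

minor 2nd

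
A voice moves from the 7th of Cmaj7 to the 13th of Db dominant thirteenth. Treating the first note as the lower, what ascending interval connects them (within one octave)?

Cmaj7 has B as its 7th, and Db dominant thirteenth has Bb as its 13th.
From B to Bb: 11 semitones over an octave = diminished.

diminished octave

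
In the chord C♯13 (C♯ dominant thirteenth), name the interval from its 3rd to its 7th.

d5

C♯ dominant thirteenth: C♯ E♯ G♯ B D♯ A♯.
So we need the interval from E♯ up to B.
E♯ up to B is 6 semitones, a half step narrower than a perfect fifth, so the interval is diminished.
This 3–7 tritone is the characteristic tension at the heart of the dominant sound.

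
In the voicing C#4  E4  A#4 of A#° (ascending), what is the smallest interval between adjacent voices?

minor third

Adjacent intervals: C#4→E4 = minor third; E4→A#4 = augmented fourth.
The smallest is C#4 to E4, a minor third (3 semitones).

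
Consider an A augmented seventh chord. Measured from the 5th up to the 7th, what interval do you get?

diminished 3rd

The chord tones of Aaug7 are A, C#, E#, G.
5th = E#; 7th = G.
E# up to G is 2 semitones, a whole step narrower than a major third, so the interval is diminished.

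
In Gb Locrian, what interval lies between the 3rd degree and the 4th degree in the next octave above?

Spelling Gb Locrian: Gb Abb Bbb Cb Dbb Ebb Fb.
The 3rd degree is Bbb and the scale degree 4 (up an octave) is Cb.
Counting 9 letters and 14 half steps from Bbb gives a major ninth.

major ninth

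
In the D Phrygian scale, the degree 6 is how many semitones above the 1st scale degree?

8

The scale is D Eb F G A Bb C.
D up to Bb is a minor sixth — 8 semitones.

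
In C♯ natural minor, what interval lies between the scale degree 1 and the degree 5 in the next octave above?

P12

C♯ natural minor: C♯ D♯ E F♯ G♯ A B.
So we need the interval from C♯ up to G♯.
Counting 12 letters and 19 half steps from C♯ gives a perfect twelfth.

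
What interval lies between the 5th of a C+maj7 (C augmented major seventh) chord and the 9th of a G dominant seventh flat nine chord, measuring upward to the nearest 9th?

The 5th of C+maj7 (C augmented major seventh) is G#; the 9th of G dominant seventh flat nine is Ab.
From G# to Ab: 0 semitones over a second = diminished.

diminished 2nd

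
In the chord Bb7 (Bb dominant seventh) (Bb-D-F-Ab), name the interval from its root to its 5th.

perfect fifth

So we need the interval from Bb up to F.
Bb up to F spans 5 letter names and 7 semitones — a perfect fifth.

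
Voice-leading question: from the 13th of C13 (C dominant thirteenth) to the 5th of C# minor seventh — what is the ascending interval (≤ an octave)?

major seventh

C13 (C dominant thirteenth) has A as its 13th, and C# minor seventh has G# as its 5th.
A up to G# spans 7 letter names and 11 semitones — a major seventh.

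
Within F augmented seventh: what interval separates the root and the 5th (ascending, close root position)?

The chord tones of F7#5 are F-A-C♯-E♭.
The root is F and the 5th is C♯.
From F to C♯: 8 semitones over a fifth = augmented.

A5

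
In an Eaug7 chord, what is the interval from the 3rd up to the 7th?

E+7 is spelled E-G#-B#-D.
So we need the interval from G# up to D.
From G# to D: 6 semitones over a fifth = diminished.

diminished fifth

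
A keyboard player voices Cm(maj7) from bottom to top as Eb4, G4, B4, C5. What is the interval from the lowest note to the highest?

major 6th

The outer voices are Eb4 and C5.
Eb up to C spans 6 letter names and 9 semitones — a major sixth.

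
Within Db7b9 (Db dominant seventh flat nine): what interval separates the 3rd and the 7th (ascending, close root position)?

Db7b9: Db–F–Ab–Cb–Ebb.
That puts F below Cb.
5 letter names make it a fifth; at 6 semitones (a half step narrower than perfect) the quality is diminished.

d5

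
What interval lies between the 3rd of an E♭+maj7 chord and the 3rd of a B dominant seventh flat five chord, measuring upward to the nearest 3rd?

E♭+maj7 has G as its 3rd, and B dominant seventh flat five has D♯ as its 3rd.
From G to D♯: 8 semitones over a fifth = augmented.

augmented 5th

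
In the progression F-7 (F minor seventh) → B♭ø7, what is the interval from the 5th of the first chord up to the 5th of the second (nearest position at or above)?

F-7 (F minor seventh) has C as its 5th, and B♭ø7 has F♭ as its 5th.
From C to F♭: 4 semitones over a fourth = diminished.

diminished fourth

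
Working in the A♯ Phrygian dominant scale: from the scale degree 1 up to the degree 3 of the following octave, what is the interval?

major tenth

The scale runs A♯ B C𝄪 D♯ E♯ F♯ G♯.
That puts A♯ below C𝄪.
A♯ up to C𝄪 spans 10 letter names and 16 semitones — a major tenth.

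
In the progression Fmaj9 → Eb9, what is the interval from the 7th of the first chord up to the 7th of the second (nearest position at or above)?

diminished seventh

Fmaj9 has E as its 7th, and Eb9 has Db as its 7th.
7 letter names make it a seventh; at 9 semitones (a whole step narrower than major) the quality is diminished.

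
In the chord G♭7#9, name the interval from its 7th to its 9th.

augmented third

G♭7#9 (G♭ dominant seventh sharp nine): G♭ B♭ D♭ F♭ A.
7th = F♭; 9th = A.
From F♭ to A: 5 semitones over a third = augmented.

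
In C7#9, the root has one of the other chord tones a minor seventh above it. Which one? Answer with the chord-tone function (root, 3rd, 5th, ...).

Spelling the chord: C E G Bb D#.
The root is C. A minor seventh above C is Bb.
Bb is the chord's 7th.

7th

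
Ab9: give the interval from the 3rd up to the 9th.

m7

Spelling the chord: Ab, C, Eb, Gb, Bb.
The 3rd is C and the 9th is Bb.
From C to Bb: 10 semitones over a seventh = minor.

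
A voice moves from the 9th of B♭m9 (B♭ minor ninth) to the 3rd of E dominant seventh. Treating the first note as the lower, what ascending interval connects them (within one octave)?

augmented fifth

The 9th of B♭m9 (B♭ minor ninth) is C; the 3rd of E dominant seventh is G♯.
5 letter names make it a fifth; at 8 semitones (a half step wider than perfect) the quality is augmented.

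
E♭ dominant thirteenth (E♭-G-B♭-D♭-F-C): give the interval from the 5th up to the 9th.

5th = B♭; 9th = F.
B♭ up to F spans 5 letter names and 7 semitones — a perfect fifth.

perfect fifth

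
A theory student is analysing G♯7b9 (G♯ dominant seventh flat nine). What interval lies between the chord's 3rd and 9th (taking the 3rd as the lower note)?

d7

Spelling the chord: G♯ B♯ D♯ F♯ A.
The 3rd is B♯ and the 9th is A.
B♯ up to A is 9 semitones, a whole step narrower than a major seventh, so the interval is diminished.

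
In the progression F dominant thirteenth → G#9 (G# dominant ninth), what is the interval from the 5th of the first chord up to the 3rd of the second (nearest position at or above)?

augmented seventh

F dominant thirteenth has C as its 5th, and G#9 (G# dominant ninth) has B# as its 3rd.
C up to B# is 12 semitones, a half step wider than a major seventh, so the interval is augmented.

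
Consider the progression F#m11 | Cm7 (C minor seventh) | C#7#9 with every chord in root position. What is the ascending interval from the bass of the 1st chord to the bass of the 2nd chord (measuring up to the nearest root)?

The roots are F# and C.
F# up to C is 6 semitones, a half step narrower than a perfect fifth, so the interval is diminished.

diminished fifth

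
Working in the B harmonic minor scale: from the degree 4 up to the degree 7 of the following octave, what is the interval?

augmented 11th

B harmonic minor: B C# D E F# G A#.
That puts E below A#.
From E to A#: 18 semitones over an eleventh = augmented.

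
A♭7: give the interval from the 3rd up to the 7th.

diminished fifth

A♭7: A♭–C–E♭–G♭.
So we need the interval from C up to G♭.
5 letter names make it a fifth; at 6 semitones (a half step narrower than perfect) the quality is diminished.
That tritone between 3rd and 7th is what gives the dominant seventh its pull toward resolution.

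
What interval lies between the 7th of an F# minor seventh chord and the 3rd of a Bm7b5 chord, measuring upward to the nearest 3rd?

minor seventh

The 7th of F# minor seventh is E; the 3rd of Bm7b5 is D.
7 letter names make it a seventh; at 10 semitones (a half step narrower than major) the quality is minor.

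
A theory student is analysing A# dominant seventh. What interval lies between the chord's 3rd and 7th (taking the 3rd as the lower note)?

diminished fifth

A#7 is spelled A#, C##, E#, G#.
The 3rd is C## and the 7th is G#.
From C## to G#: 6 semitones over a fifth = diminished.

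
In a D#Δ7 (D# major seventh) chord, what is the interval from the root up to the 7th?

major 7th

Spelling the chord: D#, F##, A#, C##.
The root is D# and the 7th is C##.
From D# to C## is 11 semitones, exactly the major seventh.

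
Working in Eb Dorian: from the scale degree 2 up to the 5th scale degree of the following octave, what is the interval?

perfect eleventh

The scale runs Eb F Gb Ab Bb C Db.
That puts F below Bb.
Counting 11 letters and 17 half steps from F gives a perfect eleventh.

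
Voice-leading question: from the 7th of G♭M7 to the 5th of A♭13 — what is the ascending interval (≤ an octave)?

minor seventh

G♭M7 has F as its 7th, and A♭13 has E♭ as its 5th.
From F to E♭: 10 semitones over a seventh = minor.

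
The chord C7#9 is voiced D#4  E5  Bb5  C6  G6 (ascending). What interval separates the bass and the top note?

diminished 18th

The outer voices are D#4 and G6.
18 letter names make it a 18th; at 28 semitones (a half step narrower than perfect) the quality is diminished.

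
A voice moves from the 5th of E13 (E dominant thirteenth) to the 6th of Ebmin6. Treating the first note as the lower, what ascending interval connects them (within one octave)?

The 5th of E13 (E dominant thirteenth) is B; the 6th of Ebmin6 is C.
B up to C is 1 semitone, a half step narrower than a major second, so the interval is minor.

minor second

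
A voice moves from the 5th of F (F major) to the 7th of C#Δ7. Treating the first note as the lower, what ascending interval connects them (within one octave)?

augmented seventh

The 5th of F (F major) is C; the 7th of C#Δ7 is B#.
From C to B#: 12 semitones over a seventh = augmented.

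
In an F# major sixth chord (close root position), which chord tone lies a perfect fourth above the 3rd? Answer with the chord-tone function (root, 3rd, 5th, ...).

6th

F#6: F#–A#–C#–D#.
The 3rd is A#. A perfect fourth above A# is D#.
D# is the chord's 6th.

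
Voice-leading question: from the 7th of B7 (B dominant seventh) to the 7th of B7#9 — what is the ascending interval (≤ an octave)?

The 7th of B7 (B dominant seventh) is A; the 7th of B7#9 is A.
From A to A is 0 semitones, exactly the perfect unison.

perfect unison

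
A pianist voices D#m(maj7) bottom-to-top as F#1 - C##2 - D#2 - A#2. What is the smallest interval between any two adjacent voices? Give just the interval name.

Adjacent intervals: F#1→C##2 = augmented fifth; C##2→D#2 = minor second; D#2→A#2 = perfect fifth.
The smallest is C##2 to D#2, a minor second (1 semitone).

minor second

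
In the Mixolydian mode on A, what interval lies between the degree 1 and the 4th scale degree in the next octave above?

P11

Spelling the Mixolydian mode on A: A B C# D E F# G.
That puts A below D.
From A to D is 17 semitones, exactly the perfect eleventh.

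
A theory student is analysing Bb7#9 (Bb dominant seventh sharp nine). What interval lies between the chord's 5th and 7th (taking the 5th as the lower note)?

Spelling the chord: Bb, D, F, Ab, C#.
That puts F below Ab.
F up to Ab is 3 semitones, a half step narrower than a major third, so the interval is minor.

minor third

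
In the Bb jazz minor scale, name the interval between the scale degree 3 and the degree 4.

Spelling the Bb jazz minor scale: Bb C Db Eb F G A.
The scale degree 3 is Db and the degree 4 is Eb.
Db up to Eb spans 2 letter names and 2 semitones — a major second.

major second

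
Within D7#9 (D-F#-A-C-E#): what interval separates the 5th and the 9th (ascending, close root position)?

augmented 5th

5th = A; 9th = E#.
5 letter names make it a fifth; at 8 semitones (a half step wider than perfect) the quality is augmented.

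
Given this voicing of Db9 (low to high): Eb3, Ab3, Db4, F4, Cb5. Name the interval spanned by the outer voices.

minor 13th

The outer voices are Eb3 and Cb5.
From Eb to Cb: 20 semitones over a thirteenth = minor.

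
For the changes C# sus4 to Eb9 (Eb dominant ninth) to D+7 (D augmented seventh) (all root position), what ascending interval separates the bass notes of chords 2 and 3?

major seventh

The roots are Eb and D.
Counting 7 letters and 11 half steps from Eb gives a major seventh.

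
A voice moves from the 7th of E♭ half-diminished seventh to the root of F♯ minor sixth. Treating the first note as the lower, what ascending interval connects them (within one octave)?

The 7th of E♭ half-diminished seventh is D♭; the root of F♯ minor sixth is F♯.
3 letter names make it a third; at 5 semitones (a half step wider than major) the quality is augmented.

A3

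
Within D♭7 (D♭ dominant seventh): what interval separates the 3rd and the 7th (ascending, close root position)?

The chord tones of D♭7 (D♭ dominant seventh) are D♭-F-A♭-C♭.
So we need the interval from F up to C♭.
From F to C♭: 6 semitones over a fifth = diminished.
This 3–7 tritone is the characteristic tension at the heart of the dominant sound.

diminished 5th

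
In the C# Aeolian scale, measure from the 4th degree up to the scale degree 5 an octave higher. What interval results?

The scale runs C# D# E F# G# A B.
4th degree = F#; 5th degree (up an octave) = G#.
From F# to G# is 14 semitones, exactly the major ninth.

major 9th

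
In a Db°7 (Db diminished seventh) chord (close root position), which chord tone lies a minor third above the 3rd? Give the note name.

Abb

The chord tones of Dbdim7 (Db diminished seventh) are Db Fb Abb Cbb.
The 3rd is Fb. A minor third above Fb is Abb.
Abb is the chord's 5th.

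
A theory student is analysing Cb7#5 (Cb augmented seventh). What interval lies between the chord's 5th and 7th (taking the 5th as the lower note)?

diminished third

Cb+7: Cb-Eb-G-Bbb.
That puts G below Bbb.
3 letter names make it a third; at 2 semitones (a whole step narrower than major) the quality is diminished.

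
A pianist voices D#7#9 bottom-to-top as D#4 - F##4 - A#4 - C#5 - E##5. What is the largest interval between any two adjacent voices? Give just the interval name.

augmented 3rd

Adjacent intervals: D#4→F##4 = major third; F##4→A#4 = minor third; A#4→C#5 = minor third; C#5→E##5 = augmented third.
The largest is C#5 to E##5, an augmented third (5 semitones).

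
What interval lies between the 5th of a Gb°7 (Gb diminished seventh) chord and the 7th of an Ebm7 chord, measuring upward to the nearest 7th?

The 5th of Gb°7 (Gb diminished seventh) is Dbb; the 7th of Ebm7 is Db.
Dbb up to Db is 1 semitone, a half step wider than a perfect unison, so the interval is augmented.

A1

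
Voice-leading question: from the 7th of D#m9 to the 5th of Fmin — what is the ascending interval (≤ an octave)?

D#m9 has C# as its 7th, and Fmin has C as its 5th.
From C# to C: 11 semitones over an octave = diminished.

d8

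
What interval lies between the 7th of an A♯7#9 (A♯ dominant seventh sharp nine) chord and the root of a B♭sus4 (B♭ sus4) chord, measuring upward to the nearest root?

The 7th of A♯7#9 (A♯ dominant seventh sharp nine) is G♯; the root of B♭sus4 (B♭ sus4) is B♭.
From G♯ to B♭: 2 semitones over a third = diminished.

diminished third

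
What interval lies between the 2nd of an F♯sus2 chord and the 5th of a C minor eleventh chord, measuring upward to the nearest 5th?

F♯sus2 has G♯ as its 2nd, and C minor eleventh has G as its 5th.
From G♯ to G: 11 semitones over an octave = diminished.

diminished octave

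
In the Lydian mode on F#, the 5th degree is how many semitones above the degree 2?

5

The scale is F# G# A# B# C# D# E#.
G# up to C# is a perfect fourth — 5 semitones.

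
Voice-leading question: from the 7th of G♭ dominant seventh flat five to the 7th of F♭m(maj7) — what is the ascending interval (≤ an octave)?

major seventh

The 7th of G♭ dominant seventh flat five is F♭; the 7th of F♭m(maj7) is E♭.
F♭ up to E♭ spans 7 letter names and 11 semitones — a major seventh.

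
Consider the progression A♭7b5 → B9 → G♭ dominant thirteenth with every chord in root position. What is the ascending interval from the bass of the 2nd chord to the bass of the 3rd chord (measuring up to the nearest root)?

diminished sixth

The roots are B and G♭.
6 letter names make it a sixth; at 7 semitones (a whole step narrower than major) the quality is diminished.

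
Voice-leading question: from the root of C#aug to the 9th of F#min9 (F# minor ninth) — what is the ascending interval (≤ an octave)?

The root of C#aug is C#; the 9th of F#min9 (F# minor ninth) is G#.
C# up to G# spans 5 letter names and 7 semitones — a perfect fifth.

perfect fifth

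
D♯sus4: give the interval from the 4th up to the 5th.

major second

The chord tones of D♯sus4 (D♯ sus4) are D♯–G♯–A♯.
That puts G♯ below A♯.
From G♯ to A♯ is 2 semitones, exactly the major second.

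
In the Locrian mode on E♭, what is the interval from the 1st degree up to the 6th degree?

minor sixth

Spelling the Locrian mode on E♭: E♭ F♭ G♭ A♭ B𝄫 C♭ D♭.
The 1st degree is E♭ and the degree 6 is C♭.
6 letter names make it a sixth; at 8 semitones (a half step narrower than major) the quality is minor.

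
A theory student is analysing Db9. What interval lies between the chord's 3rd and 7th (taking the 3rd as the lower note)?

diminished fifth

Db dominant ninth is spelled Db, F, Ab, Cb, Eb.
3rd = F; 7th = Cb.
F up to Cb is 6 semitones, a half step narrower than a perfect fifth, so the interval is diminished.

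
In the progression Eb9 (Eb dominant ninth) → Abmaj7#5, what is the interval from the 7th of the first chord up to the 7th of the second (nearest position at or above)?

augmented fourth

Eb9 (Eb dominant ninth) has Db as its 7th, and Abmaj7#5 has G as its 7th.
Db up to G is 6 semitones, a half step wider than a perfect fourth, so the interval is augmented.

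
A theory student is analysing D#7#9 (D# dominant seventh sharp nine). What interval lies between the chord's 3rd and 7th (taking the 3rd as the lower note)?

diminished fifth

Spelling the chord: D#–F##–A#–C#–E##.
The 3rd is F## and the 7th is C#.
5 letter names make it a fifth; at 6 semitones (a half step narrower than perfect) the quality is diminished.
This 3–7 tritone is the characteristic tension at the heart of the dominant sound.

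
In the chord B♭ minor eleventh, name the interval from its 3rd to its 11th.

Spelling the chord: B♭-D♭-F-A♭-C-E♭.
The 3rd is D♭ and the 11th is E♭.
From D♭ to E♭ is 14 semitones, exactly the major ninth.

major ninth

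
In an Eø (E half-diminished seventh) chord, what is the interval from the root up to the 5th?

d5

The chord tones of Em7b5 (E half-diminished seventh) are E G Bb D.
Root = E; 5th = Bb.
5 letter names make it a fifth; at 6 semitones (a half step narrower than perfect) the quality is diminished.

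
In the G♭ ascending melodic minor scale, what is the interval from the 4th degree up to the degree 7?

augmented 4th

G♭ melodic minor: G♭ A♭ B𝄫 C♭ D♭ E♭ F.
So we need the interval from C♭ up to F.
C♭ up to F is 6 semitones, a half step wider than a perfect fourth, so the interval is augmented.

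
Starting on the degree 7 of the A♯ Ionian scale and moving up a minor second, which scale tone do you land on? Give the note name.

A#

The scale is A♯ B♯ C𝄪 D♯ E♯ F𝄪 G𝄪.
The degree 7 is G𝄪; a minor second above that is A♯ — scale degree 1.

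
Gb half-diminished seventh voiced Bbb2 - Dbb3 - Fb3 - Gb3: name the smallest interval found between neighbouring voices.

major second

Adjacent intervals: Bbb2→Dbb3 = minor third; Dbb3→Fb3 = major third; Fb3→Gb3 = major second.
The smallest is Fb3 to Gb3, a major second (2 semitones).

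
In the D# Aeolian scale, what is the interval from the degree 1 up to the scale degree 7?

minor seventh

The scale runs D# E# F# G# A# B C#.
The degree 1 is D# and the 7th scale degree is C#.
7 letter names make it a seventh; at 10 semitones (a half step narrower than major) the quality is minor.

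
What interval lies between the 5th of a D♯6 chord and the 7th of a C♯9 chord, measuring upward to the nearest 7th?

minor second

D♯6 has A♯ as its 5th, and C♯9 has B as its 7th.
From A♯ to B: 1 semitone over a second = minor.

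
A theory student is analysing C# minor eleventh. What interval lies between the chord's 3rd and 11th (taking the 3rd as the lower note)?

The chord tones of C#m11 (C# minor eleventh) are C#, E, G#, B, D#, F#.
So we need the interval from E up to F#.
From E to F# is 14 semitones, exactly the major ninth.

major ninth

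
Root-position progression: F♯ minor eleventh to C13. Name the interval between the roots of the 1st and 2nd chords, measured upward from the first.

The roots are F♯ and C.
5 letter names make it a fifth; at 6 semitones (a half step narrower than perfect) the quality is diminished.

diminished fifth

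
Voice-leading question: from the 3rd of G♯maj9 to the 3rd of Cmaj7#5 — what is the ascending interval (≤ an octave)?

G♯maj9 has B♯ as its 3rd, and Cmaj7#5 has E as its 3rd.
B♯ up to E is 4 semitones, a half step narrower than a perfect fourth, so the interval is diminished.

diminished 4th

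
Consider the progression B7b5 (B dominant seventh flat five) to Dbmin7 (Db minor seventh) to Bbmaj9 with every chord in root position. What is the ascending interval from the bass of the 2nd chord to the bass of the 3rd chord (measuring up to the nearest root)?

The roots are Db and Bb.
Db up to Bb spans 6 letter names and 9 semitones — a major sixth.

M6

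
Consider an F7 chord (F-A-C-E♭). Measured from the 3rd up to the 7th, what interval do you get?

That puts A below E♭.
From A to E♭: 6 semitones over a fifth = diminished.

diminished 5th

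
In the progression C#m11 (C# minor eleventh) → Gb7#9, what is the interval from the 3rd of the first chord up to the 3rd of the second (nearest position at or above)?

C#m11 (C# minor eleventh) has E as its 3rd, and Gb7#9 has Bb as its 3rd.
From E to Bb: 6 semitones over a fifth = diminished.

d5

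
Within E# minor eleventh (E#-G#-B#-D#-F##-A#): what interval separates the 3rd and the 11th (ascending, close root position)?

That puts G# below A#.
From G# to A# is 14 semitones, exactly the major ninth.

M9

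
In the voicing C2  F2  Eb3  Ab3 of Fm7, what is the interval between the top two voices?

Those voices are Eb3 and Ab3.
From Eb to Ab is 5 semitones, exactly the perfect fourth.

perfect 4th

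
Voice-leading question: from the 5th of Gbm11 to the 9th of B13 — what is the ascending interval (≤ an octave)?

The 5th of Gbm11 is Db; the 9th of B13 is C#.
From Db to C#: 12 semitones over a seventh = augmented.

augmented seventh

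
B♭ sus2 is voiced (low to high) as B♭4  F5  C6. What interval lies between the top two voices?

Those voices are F5 and C6.
From F to C is 7 semitones, exactly the perfect fifth.

perfect fifth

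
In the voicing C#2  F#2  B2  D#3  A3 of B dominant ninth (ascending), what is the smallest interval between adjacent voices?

Adjacent intervals: C#2→F#2 = perfect fourth; F#2→B2 = perfect fourth; B2→D#3 = major third; D#3→A3 = diminished fifth.
The smallest is B2 to D#3, a major third (4 semitones).

major third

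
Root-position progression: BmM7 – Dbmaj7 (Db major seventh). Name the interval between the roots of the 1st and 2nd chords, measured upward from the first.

diminished third

The roots are B and Db.
B up to Db is 2 semitones, a whole step narrower than a major third, so the interval is diminished.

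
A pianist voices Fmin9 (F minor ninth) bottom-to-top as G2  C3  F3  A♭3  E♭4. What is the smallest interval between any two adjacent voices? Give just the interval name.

Adjacent intervals: G2→C3 = perfect fourth; C3→F3 = perfect fourth; F3→A♭3 = minor third; A♭3→E♭4 = perfect fifth.
The smallest is F3 to A♭3, a minor third (3 semitones).

minor 3rd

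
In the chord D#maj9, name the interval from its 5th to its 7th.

D# major ninth: D#–F##–A#–C##–E#.
So we need the interval from A# up to C##.
From A# to C## is 4 semitones, exactly the major third.

M3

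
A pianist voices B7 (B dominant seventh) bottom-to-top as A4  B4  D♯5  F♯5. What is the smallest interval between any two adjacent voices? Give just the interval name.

Adjacent intervals: A4→B4 = major second; B4→D♯5 = major third; D♯5→F♯5 = minor third.
The smallest is A4 to B4, a major second (2 semitones).

major second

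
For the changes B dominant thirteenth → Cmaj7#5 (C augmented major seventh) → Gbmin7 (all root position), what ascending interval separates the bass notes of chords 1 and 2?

minor 2nd

The roots are B and C.
From B to C: 1 semitone over a second = minor.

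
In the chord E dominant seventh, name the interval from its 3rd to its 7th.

The chord tones of E7 are E-G#-B-D.
3rd = G#; 7th = D.
From G# to D: 6 semitones over a fifth = diminished.

d5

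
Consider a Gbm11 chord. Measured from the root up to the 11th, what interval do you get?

Spelling the chord: Gb-Bbb-Db-Fb-Ab-Cb.
Root = Gb; 11th = Cb.
Gb up to Cb spans 11 letter names and 17 semitones — a perfect eleventh.

perfect eleventh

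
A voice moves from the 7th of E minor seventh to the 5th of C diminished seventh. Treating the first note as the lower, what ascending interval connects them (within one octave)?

E minor seventh has D as its 7th, and C diminished seventh has Gb as its 5th.
From D to Gb: 4 semitones over a fourth = diminished.

diminished fourth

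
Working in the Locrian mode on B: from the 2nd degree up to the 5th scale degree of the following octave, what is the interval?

Spelling the Locrian mode on B: B C D E F G A.
That puts C below F.
From C to F is 17 semitones, exactly the perfect eleventh.

perfect eleventh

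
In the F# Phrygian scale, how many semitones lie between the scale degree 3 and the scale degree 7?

7

The scale is F# G A B C# D E.
A up to E is a perfect fifth — 7 semitones.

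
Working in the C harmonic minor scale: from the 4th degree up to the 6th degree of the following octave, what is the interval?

minor 10th

The scale runs C D Eb F G Ab B.
So we need the interval from F up to Ab.
F up to Ab is 15 semitones, a half step narrower than a major tenth, so the interval is minor.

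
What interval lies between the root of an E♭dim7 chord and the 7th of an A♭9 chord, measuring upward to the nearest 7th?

minor third

The root of E♭dim7 is E♭; the 7th of A♭9 is G♭.
3 letter names make it a third; at 3 semitones (a half step narrower than major) the quality is minor.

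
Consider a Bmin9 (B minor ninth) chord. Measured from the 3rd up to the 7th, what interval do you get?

The chord tones of Bmin9 (B minor ninth) are B-D-F♯-A-C♯.
3rd = D; 7th = A.
Counting 5 letters and 7 half steps from D gives a perfect fifth.

perfect fifth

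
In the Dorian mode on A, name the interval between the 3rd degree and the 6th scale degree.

A dorian: A B C D E F# G.
So we need the interval from C up to F#.
From C to F#: 6 semitones over a fourth = augmented.

augmented fourth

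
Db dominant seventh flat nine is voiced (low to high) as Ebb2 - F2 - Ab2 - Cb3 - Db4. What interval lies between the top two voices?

Those voices are Cb3 and Db4.
From Cb to Db is 14 semitones, exactly the major ninth.

major ninth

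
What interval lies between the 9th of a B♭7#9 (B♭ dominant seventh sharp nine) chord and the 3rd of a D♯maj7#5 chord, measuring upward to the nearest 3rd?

augmented 4th

The 9th of B♭7#9 (B♭ dominant seventh sharp nine) is C♯; the 3rd of D♯maj7#5 is F𝄪.
C♯ up to F𝄪 is 6 semitones, a half step wider than a perfect fourth, so the interval is augmented.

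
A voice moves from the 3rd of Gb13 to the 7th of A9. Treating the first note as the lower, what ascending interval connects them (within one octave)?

The 3rd of Gb13 is Bb; the 7th of A9 is G.
Bb up to G spans 6 letter names and 9 semitones — a major sixth.

major 6th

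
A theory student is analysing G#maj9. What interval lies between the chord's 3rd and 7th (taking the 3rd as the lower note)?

G# major ninth: G#, B#, D#, F##, A#.
So we need the interval from B# up to F##.
From B# to F## is 7 semitones, exactly the perfect fifth.

perfect fifth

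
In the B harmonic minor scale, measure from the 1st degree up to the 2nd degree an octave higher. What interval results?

major ninth

B harmonic minor: B C# D E F# G A#.
1st degree = B; 2nd scale degree (up an octave) = C#.
Counting 9 letters and 14 half steps from B gives a major ninth.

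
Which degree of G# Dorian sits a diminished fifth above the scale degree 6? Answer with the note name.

B

The scale is G# A# B C# D# E# F#.
The scale degree 6 is E#; a diminished fifth above that is B — scale degree 3.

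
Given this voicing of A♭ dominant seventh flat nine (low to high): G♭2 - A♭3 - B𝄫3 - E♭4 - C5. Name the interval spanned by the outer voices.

The outer voices are G♭2 and C5.
From G♭ to C: 30 semitones over a 18th = augmented.

A18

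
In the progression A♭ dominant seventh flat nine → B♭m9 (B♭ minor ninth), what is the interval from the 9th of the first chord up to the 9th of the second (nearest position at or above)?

A♭ dominant seventh flat nine has B𝄫 as its 9th, and B♭m9 (B♭ minor ninth) has C as its 9th.
From B𝄫 to C: 3 semitones over a second = augmented.

augmented second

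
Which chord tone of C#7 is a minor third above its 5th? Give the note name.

C# dominant seventh is spelled C#–E#–G#–B.
The 5th is G#. A minor third above G# is B.
B is the chord's 7th.

B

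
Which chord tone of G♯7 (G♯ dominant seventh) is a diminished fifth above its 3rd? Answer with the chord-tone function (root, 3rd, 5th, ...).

7th

The chord tones of G♯7 (G♯ dominant seventh) are G♯, B♯, D♯, F♯.
The 3rd is B♯. A diminished fifth above B♯ is F♯.
F♯ is the chord's 7th.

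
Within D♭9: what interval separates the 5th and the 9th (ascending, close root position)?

D♭9 is spelled D♭-F-A♭-C♭-E♭.
That puts A♭ below E♭.
Counting 5 letters and 7 half steps from A♭ gives a perfect fifth.

perfect 5th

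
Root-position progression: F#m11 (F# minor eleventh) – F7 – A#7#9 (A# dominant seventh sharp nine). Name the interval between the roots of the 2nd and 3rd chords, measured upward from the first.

The roots are F and A#.
3 letter names make it a third; at 5 semitones (a half step wider than major) the quality is augmented.

augmented third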